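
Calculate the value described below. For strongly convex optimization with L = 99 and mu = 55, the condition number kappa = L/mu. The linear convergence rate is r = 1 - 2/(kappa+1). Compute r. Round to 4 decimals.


Step 1: Compute the condition number.
kappa = L/mu = 99/55 = 1.8
Step 2: Compute the convergence rate.
r = 1 - 2/(kappa + 1) = 1 - 2*mu/(L + mu) = (L - mu)/(L + mu) = 44/154 = 0.2857


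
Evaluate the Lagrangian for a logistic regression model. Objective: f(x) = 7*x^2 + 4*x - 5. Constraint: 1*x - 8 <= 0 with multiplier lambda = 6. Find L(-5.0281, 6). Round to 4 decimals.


Step 1: Evaluate f(x).
f(-5.0281) = 7*(-5.0281)^2 + 4*(-5.0281) - 5 = 151.8601
Step 2: Evaluate g(x).
g(-5.0281) = 1*-5.0281 - 8 = -13.0281
Step 3: Compute Lagrangian.
L = 151.8601 + 6*-13.0281 = 73.6915


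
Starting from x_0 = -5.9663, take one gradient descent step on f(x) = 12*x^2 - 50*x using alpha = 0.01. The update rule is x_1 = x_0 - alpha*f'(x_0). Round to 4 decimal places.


We compute the gradient at x_0 and apply the update.
f'(x) = 24*x - 50
f'(-5.9663) = 24*-5.9663 - 50 = -193.1912
x_1 = -5.9663 - 0.01*-193.1912 = -4.0344


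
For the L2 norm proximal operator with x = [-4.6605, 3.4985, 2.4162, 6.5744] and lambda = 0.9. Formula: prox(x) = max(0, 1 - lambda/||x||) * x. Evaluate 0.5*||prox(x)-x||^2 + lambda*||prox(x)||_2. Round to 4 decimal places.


Step 1: Compute ||x||.
||x|| = 9.1116
Step 2: Compute scaling factor.
scale = max(0, 1 - 0.9/9.1116) = 0.9012
Step 3: prox(x) = [-4.2002, 3.1529, 2.1775, 5.925]
||prox(x)|| = 8.2116
Step 4: Proximal objective.
0.5*||prox-x||^2 = 0.405
lambda*||prox|| = 7.3904
Total = 7.7954


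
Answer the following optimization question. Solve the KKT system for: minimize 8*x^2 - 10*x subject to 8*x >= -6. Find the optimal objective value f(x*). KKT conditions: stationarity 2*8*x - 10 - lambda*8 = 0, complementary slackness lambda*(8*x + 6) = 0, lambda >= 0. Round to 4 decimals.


Step 1: Try lambda = 0 (constraint inactive).
Stationarity: 2*8*x - 10 = 0
x* = 10/(2*8) = 0.625
Check constraint: 8*0.625 = 5.0 >= -6 -- satisfied.
Step 2: Compute optimal value.
f(x*) = 8*0.625^2 - 10*0.625 = -3.125


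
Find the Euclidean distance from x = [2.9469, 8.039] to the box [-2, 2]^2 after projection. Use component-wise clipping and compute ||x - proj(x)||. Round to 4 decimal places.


Project each component onto [-2, 2].
clip(2.9469) = 2.0, clip(8.039) = 2.0
Projection = [2.0, 2.0]
Squared diffs: [0.8966, 36.4695]
Distance = sqrt(37.3661) = 6.1128


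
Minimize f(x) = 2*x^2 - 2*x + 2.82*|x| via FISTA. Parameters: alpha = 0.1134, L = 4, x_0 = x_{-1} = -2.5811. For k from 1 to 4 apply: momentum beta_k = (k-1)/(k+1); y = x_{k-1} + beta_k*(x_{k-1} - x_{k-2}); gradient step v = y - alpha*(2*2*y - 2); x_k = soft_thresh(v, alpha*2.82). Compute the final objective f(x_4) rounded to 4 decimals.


FISTA on f(x) = 2*x^2 - 2*x + 2.82*|x|
L = 4, alpha = 0.1134
Iteration 1: beta = 0.0, y = -2.5811 + 0.0*(-2.5811 + 2.5811) = -2.5811
  grad(y) = -12.3244, v = y - alpha*grad = -1.1835
  prox(v) = soft_thresh(-1.1835, 0.3198) = -0.8637
Iteration 2: beta = 0.3333, y = -0.8637 + 0.3333*(-0.8637 + 2.5811) = -0.2913
  grad(y) = -3.1651, v = y - alpha*grad = 0.0677
  prox(v) = soft_thresh(0.0677, 0.3198) = 0.0
Iteration 3: beta = 0.5, y = 0.0 + 0.5*(0.0 + 0.8637) = 0.4319
  grad(y) = -0.2725, v = y - alpha*grad = 0.4628
  prox(v) = soft_thresh(0.4628, 0.3198) = 0.143
Iteration 4: beta = 0.6, y = 0.143 + 0.6*(0.143 - 0.0) = 0.2288
  grad(y) = -1.0849, v = y - alpha*grad = 0.3518
  prox(v) = soft_thresh(0.3518, 0.3198) = 0.032
f(x_4) = 2*0.032^2 - 2*0.032 + 2.82*|0.032| = 0.0283


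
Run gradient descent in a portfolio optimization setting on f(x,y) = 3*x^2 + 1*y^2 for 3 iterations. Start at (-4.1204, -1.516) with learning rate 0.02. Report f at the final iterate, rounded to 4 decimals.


Gradient descent on f(x,y) = 3*x^2 + 1*y^2.
Starting point: (-4.1204, -1.516), alpha = 0.02
Step 1: grad_x = 2*3*-4.1204 = -24.7224, grad_y = 2*1*-1.516 = -3.032
  x_1 = -4.1204 - 0.02*-24.7224 = -3.626
  y_1 = -1.516 - 0.02*-3.032 = -1.4554
Step 2: grad_x = 2*3*-3.626 = -21.7557, grad_y = 2*1*-1.4554 = -2.9107
  x_2 = -3.626 - 0.02*-21.7557 = -3.1908
  y_2 = -1.4554 - 0.02*-2.9107 = -1.3971
Step 3: grad_x = 2*3*-3.1908 = -19.145, grad_y = 2*1*-1.3971 = -2.7943
  x_3 = -3.1908 - 0.02*-19.145 = -2.8079
  y_3 = -1.3971 - 0.02*-2.7943 = -1.3413
f(-2.8079, -1.3413) = 3*(-2.8079)^2 + 1*(-1.3413)^2 = 25.4525


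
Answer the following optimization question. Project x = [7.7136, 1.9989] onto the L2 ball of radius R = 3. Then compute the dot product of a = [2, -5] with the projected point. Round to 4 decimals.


Step 1: Compute ||x|| (intermediates to 6 decimals).
||x|| = sqrt(7.7136^2 + 1.9989^2) = 7.968389
Step 2: Project.
Since ||x|| > R, scale = R/||x|| = 3/7.968389 = 0.376488, proj(x) = scale * x
proj(x) = [2.904078, 0.752562]
Step 3: Dot product.
a^T * proj(x) = 2*2.904078 - 5*0.752562 = 2.0453


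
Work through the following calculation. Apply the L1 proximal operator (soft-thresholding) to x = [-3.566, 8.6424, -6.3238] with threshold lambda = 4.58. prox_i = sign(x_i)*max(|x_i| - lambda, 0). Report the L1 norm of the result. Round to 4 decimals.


Soft-thresholding with lambda = 4.58:
prox(-3.566) = sign(-3.566)*max(|-3.566| - 4.58, 0) = 0.0
prox(8.6424) = sign(8.6424)*max(|8.6424| - 4.58, 0) = 4.0624
prox(-6.3238) = sign(-6.3238)*max(|-6.3238| - 4.58, 0) = -1.7438
prox(x) = [0.0, 4.0624, -1.7438]
||prox(x)||_1 = 0.0 + 4.0624 + 1.7438 = 5.8062


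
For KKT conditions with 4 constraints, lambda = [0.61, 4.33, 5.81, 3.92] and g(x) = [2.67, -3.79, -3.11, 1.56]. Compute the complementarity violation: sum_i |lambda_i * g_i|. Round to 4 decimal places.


KKT complementary slackness check:
lambda_1 * g_1 = 0.61 * 2.67 = 1.6287
lambda_2 * g_2 = 4.33 * -3.79 = -16.4107
lambda_3 * g_3 = 5.81 * -3.11 = -18.0691
lambda_4 * g_4 = 3.92 * 1.56 = 6.1152
Total violation = 1.6287 + 16.4107 + 18.0691 + 6.1152 = 42.2237


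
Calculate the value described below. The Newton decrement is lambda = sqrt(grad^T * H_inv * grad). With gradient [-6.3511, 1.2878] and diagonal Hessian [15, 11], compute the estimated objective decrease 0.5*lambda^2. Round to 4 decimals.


Step 1: H is diagonal, so H^(-1) * g = [-0.4234, 0.1171].
Step 2: g^T H^(-1) g = sum_i g_i^2 / H_ii
  = (-6.3511)^2/15 + (1.2878)^2/11
  = 2.6891 + 0.1508 = 2.8399
Step 3: Objective decrease = 0.5 * g^T H^(-1) g = 1.4199


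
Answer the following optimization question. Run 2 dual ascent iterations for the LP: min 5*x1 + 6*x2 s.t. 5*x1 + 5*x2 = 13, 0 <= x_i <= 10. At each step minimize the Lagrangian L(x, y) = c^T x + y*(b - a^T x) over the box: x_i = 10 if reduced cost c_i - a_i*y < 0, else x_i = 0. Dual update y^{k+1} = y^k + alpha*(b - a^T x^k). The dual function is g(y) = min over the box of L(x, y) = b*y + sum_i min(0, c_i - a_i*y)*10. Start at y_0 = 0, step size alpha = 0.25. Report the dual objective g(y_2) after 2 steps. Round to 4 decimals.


Dual ascent for LP: min 5*x1 + 6*x2, 5*x1 + 5*x2 = 13, 0 <= x_i <= 10
Step 1: y^k = 0.0, reduced costs: (5.0, 6.0)
  x^k = (0.0, 0.0), subgradient = b - a^T x = 13.0
  y^{k+1} = 0.0 + 0.25*13.0 = 3.25
Step 2: y^k = 3.25, reduced costs: (-11.25, -10.25)
  x^k = (10.0, 10.0), subgradient = b - a^T x = -87.0
  y^{k+1} = 3.25 + 0.25*-87.0 = -18.5
Dual objective at y_2 = -18.5: reduced costs (97.5, 98.5), box minimizer x = (0.0, 0.0)
g(y_2) = b*y + (c1 - a1*y)*x1 + (c2 - a2*y)*x2 = 13*(-18.5) + 97.5*0.0 + 98.5*0.0 = -240.5 + 0.0 + 0.0 = -240.5


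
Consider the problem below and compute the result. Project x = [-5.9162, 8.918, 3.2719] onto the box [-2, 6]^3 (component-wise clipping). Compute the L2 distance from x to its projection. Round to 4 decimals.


Project each component onto [-2, 6].
clip(-5.9162) = -2.0, clip(8.918) = 6.0, clip(3.2719) = 3.2719
Projection = [-2.0, 6.0, 3.2719]
Squared diffs: [15.3366, 8.5147, 0.0]
Distance = sqrt(23.8513) = 4.8838


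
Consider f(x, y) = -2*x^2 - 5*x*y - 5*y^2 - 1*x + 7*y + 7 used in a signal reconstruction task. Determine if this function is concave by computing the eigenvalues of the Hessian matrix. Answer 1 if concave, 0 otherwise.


The Hessian of f(x,y) = -2*x^2 - 5*x*y - 5*y^2 - 1*x + 7*y + 7 is:
H = [[-4, -5], [-5, -10]]
Trace = -4 - 10 = -14
Determinant = -4*-10 - (-5)^2 = 15
Discriminant = (-14)^2 - 4*15 = 136.0
Eigenvalues: lambda_1 = -12.831, lambda_2 = -1.169
The function is concave.

1


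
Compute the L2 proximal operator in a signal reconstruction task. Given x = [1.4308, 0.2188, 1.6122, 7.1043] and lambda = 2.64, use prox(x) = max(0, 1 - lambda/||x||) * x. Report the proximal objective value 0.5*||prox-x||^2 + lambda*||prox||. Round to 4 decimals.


Step 1: Compute ||x||.
||x|| = 7.4273
Step 2: Compute scaling factor.
scale = max(0, 1 - 2.64/7.4273) = 0.6446
Step 3: prox(x) = [0.9222, 0.141, 1.0392, 4.5791]
||prox(x)|| = 4.7873
Step 4: Proximal objective.
0.5*||prox-x||^2 = 3.4848
lambda*||prox|| = 12.6385
Total = 16.1234


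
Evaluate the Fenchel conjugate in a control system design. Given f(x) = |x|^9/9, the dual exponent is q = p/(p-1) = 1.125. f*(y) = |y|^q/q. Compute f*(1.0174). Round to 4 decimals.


The conjugate exponent q satisfies 1/p + 1/q = 1.
p = 9, so q = 9/(9 - 1) = 1.125
|y|^q = 1.0174^1.125 = 1.0196
f*(1.0174) = 1.0196 / 1.125 = 0.9063


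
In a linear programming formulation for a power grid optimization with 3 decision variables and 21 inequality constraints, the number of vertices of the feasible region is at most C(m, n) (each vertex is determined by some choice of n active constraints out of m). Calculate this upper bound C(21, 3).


Each vertex corresponds to some choice of n active constraints out of m, so the number of vertices is at most C(m, n) = m! / (n!(m-n)!).
m = 21, n = 3
Numerator: 21 * 20 * 19
Denominator: 3! = 6
C(21, 3) = 1330


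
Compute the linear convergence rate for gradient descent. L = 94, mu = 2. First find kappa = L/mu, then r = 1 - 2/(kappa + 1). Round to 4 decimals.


Step 1: Compute the condition number.
kappa = L/mu = 94/2 = 47.0
Step 2: Compute the convergence rate.
r = 1 - 2/(kappa + 1) = 1 - 2*mu/(L + mu) = (L - mu)/(L + mu) = 92/96 = 0.9583


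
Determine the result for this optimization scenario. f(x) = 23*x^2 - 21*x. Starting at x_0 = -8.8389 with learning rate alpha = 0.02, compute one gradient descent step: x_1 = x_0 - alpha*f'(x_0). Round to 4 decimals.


We compute the gradient at x_0 and apply the update.
f'(x) = 46*x - 21
f'(-8.8389) = 46*-8.8389 - 21 = -427.5894
x_1 = -8.8389 - 0.02*-427.5894 = -0.2871


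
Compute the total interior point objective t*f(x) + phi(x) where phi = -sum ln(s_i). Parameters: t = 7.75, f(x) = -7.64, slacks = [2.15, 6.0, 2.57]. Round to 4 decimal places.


Step 1: Compute log-barrier.
ln values: [0.7655, 1.7918, 0.9439]
phi = -(0.7655 + 1.7918 + 0.9439) = -3.5011
Step 2: Compute augmented objective.
t*f(x) = 7.75*-7.64 = -59.21
Total = -59.21 - 3.5011 = -62.7111


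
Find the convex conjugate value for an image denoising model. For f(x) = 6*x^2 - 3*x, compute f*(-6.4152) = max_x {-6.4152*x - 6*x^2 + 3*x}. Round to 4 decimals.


f*(y) = sup_x {y*x - a*x^2 - b*x} = sup_x {(y-b)*x - a*x^2}
FOC: (y - b) - 2a*x = 0 => x* = (y - b)/(2a)
x* = (-6.4152 + 3)/(2*6) = -0.2846
f*(-6.4152) = (y-b)^2/(4a) = (-6.4152 + 3)^2/(4*6)
= 11.6636/24 = 0.486


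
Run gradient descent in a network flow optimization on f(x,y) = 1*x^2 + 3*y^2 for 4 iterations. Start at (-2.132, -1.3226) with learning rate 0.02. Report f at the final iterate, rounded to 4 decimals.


Gradient descent on f(x,y) = 1*x^2 + 3*y^2.
Starting point: (-2.132, -1.3226), alpha = 0.02
Step 1: grad_x = 2*1*-2.132 = -4.264, grad_y = 2*3*-1.3226 = -7.9356
  x_1 = -2.132 - 0.02*-4.264 = -2.0467
  y_1 = -1.3226 - 0.02*-7.9356 = -1.1639
Step 2: grad_x = 2*1*-2.0467 = -4.0934, grad_y = 2*3*-1.1639 = -6.9833
  x_2 = -2.0467 - 0.02*-4.0934 = -1.9649
  y_2 = -1.1639 - 0.02*-6.9833 = -1.0242
Step 3: grad_x = 2*1*-1.9649 = -3.9297, grad_y = 2*3*-1.0242 = -6.1453
  x_3 = -1.9649 - 0.02*-3.9297 = -1.8863
  y_3 = -1.0242 - 0.02*-6.1453 = -0.9013
Step 4: grad_x = 2*1*-1.8863 = -3.7725, grad_y = 2*3*-0.9013 = -5.4079
  x_4 = -1.8863 - 0.02*-3.7725 = -1.8108
  y_4 = -0.9013 - 0.02*-5.4079 = -0.7932
f(-1.8108, -0.7932) = 1*(-1.8108)^2 + 3*(-0.7932)^2 = 5.1663


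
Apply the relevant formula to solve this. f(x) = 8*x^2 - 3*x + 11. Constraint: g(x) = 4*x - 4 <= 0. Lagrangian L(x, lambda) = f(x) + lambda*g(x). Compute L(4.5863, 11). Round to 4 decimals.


Step 1: Evaluate f(x).
f(4.5863) = 8*4.5863^2 - 3*4.5863 + 11 = 165.5143
Step 2: Evaluate g(x).
g(4.5863) = 4*4.5863 - 4 = 14.3452
Step 3: Compute Lagrangian.
L = 165.5143 + 11*14.3452 = 323.3115


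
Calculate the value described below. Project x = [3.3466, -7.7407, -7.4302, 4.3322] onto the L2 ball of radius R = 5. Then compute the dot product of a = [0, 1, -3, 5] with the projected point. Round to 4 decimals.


Step 1: Compute ||x|| (intermediates to 6 decimals).
||x|| = sqrt(3.3466^2 + (-7.7407)^2 + (-7.4302)^2 + 4.3322^2) = 12.045497
Step 2: Project.
Since ||x|| > R, scale = R/||x|| = 5/12.045497 = 0.415093, proj(x) = scale * x
proj(x) = [1.38915, -3.21311, -3.084224, 1.798266]
Step 3: Dot product.
a^T * proj(x) = 0*1.38915 + 1*(-3.21311) - 3*(-3.084224) + 5*1.798266 = 15.0309


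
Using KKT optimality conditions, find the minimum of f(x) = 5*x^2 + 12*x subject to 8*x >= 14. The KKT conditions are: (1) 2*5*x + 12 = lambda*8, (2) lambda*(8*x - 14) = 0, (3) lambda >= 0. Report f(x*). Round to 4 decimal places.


Step 1: Try lambda = 0 (constraint inactive).
x_unc = -12/(2*5) = -1.2
Check: 8*-1.2 = -9.6 < 14 -- violated!
Step 2: Constraint must be active: 8*x = 14
x* = 14/8 = 1.75
lambda = (2*5*1.75 + 12)/8 = 3.6875
Step 3: Compute optimal value.
f(x*) = 5*1.75^2 + 12*1.75 = 36.3125


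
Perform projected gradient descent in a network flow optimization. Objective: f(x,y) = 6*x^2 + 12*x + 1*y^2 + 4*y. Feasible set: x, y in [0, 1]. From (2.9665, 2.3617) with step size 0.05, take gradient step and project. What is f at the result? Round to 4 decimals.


Step 1: Compute gradient at (2.9665, 2.3617).
grad_x = 2*6*2.9665 + 12 = 47.598
grad_y = 2*1*2.3617 + 4 = 8.7234
Step 2: Gradient step.
x_raw = 2.9665 - 0.05*47.598 = 0.5866
y_raw = 2.3617 - 0.05*8.7234 = 1.9255
Step 3: Project onto [0, 1].
x_proj = clip(0.5866) = 0.5866
y_proj = clip(1.9255) = 1.0
Step 4: Evaluate f.
f(0.5866, 1.0) = 14.1038


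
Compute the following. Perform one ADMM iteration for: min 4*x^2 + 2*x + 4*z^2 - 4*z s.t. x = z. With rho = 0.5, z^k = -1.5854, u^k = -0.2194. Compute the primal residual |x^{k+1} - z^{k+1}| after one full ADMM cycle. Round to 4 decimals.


ADMM iteration with rho = 0.5, z^k = -1.5854, u^k = -0.2194
Step 1: x-update.
Minimize 4*x^2 + 2*x + (0.5/2)*(x + 1.5854 - 0.2194)^2
FOC: (2*4 + 0.5)*x = -2 + 0.5*(-1.5854 + 0.2194)
x^{k+1} = -0.3156
Step 2: z-update.
Minimize 4*z^2 - 4*z + (0.5/2)*(-0.3156 - z - 0.2194)^2
FOC: (2*4 + 0.5)*z = 4 + 0.5*(-0.3156 - 0.2194)
z^{k+1} = 0.4391
Step 3: u-update.
u^{k+1} = -0.2194 - 0.3156 - 0.4391 = -0.9742
Step 4: Primal residual = |-0.3156 - 0.4391| = 0.7548


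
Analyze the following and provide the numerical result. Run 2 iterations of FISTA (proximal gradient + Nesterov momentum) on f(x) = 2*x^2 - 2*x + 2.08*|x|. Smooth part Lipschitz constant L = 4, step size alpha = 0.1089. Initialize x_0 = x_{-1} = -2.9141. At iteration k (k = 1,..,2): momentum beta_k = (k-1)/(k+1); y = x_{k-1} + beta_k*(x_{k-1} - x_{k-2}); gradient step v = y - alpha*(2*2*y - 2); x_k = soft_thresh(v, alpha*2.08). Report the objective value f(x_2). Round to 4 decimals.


FISTA on f(x) = 2*x^2 - 2*x + 2.08*|x|
L = 4, alpha = 0.1089
Iteration 1: beta = 0.0, y = -2.9141 + 0.0*(-2.9141 + 2.9141) = -2.9141
  grad(y) = -13.6564, v = y - alpha*grad = -1.4269
  prox(v) = soft_thresh(-1.4269, 0.2265) = -1.2004
Iteration 2: beta = 0.3333, y = -1.2004 + 0.3333*(-1.2004 + 2.9141) = -0.6292
  grad(y) = -4.5167, v = y - alpha*grad = -0.1373
  prox(v) = soft_thresh(-0.1373, 0.2265) = 0.0
f(x_2) = 2*0.0^2 - 2*0.0 + 2.08*|0.0| = 0.0


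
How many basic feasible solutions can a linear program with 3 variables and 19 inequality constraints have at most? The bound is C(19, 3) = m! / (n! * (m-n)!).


Each vertex corresponds to some choice of n active constraints out of m, so the number of vertices is at most C(m, n) = m! / (n!(m-n)!).
m = 19, n = 3
Numerator: 19 * 18 * 17
Denominator: 3! = 6
C(19, 3) = 969


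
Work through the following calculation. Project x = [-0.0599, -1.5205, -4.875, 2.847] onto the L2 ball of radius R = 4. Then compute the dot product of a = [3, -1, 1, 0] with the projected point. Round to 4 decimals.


Step 1: Compute ||x|| (intermediates to 6 decimals).
||x|| = sqrt((-0.0599)^2 + (-1.5205)^2 + (-4.875)^2 + 2.847^2) = 5.846926
Step 2: Project.
Since ||x|| > R, scale = R/||x|| = 4/5.846926 = 0.68412, proj(x) = scale * x
proj(x) = [-0.040979, -1.040204, -3.335085, 1.94769]
Step 3: Dot product.
a^T * proj(x) = 3*(-0.040979) - 1*(-1.040204) + 1*(-3.335085) + 0*1.94769 = -2.4178


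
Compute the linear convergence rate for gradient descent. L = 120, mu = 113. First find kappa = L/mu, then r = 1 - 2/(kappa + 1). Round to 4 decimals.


Step 1: Compute the condition number.
kappa = L/mu = 120/113 = 1.0619
Step 2: Compute the convergence rate.
r = 1 - 2/(kappa + 1) = 1 - 2*mu/(L + mu) = (L - mu)/(L + mu) = 7/233 = 0.03


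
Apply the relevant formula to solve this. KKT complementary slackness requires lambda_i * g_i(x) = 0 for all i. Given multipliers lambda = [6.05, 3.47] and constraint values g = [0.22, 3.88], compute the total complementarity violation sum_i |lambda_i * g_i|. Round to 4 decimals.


KKT complementary slackness check:
lambda_1 * g_1 = 6.05 * 0.22 = 1.331
lambda_2 * g_2 = 3.47 * 3.88 = 13.4636
Total violation = 1.331 + 13.4636 = 14.7946


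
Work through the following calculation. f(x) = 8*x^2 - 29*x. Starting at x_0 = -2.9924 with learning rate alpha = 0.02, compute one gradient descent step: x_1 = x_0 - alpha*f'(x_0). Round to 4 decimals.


We compute the gradient at x_0 and apply the update.
f'(x) = 16*x - 29
f'(-2.9924) = 16*-2.9924 - 29 = -76.8784
x_1 = -2.9924 - 0.02*-76.8784 = -1.4548


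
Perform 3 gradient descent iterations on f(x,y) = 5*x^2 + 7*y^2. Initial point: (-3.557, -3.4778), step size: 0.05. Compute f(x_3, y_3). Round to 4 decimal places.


Gradient descent on f(x,y) = 5*x^2 + 7*y^2.
Starting point: (-3.557, -3.4778), alpha = 0.05
Step 1: grad_x = 2*5*-3.557 = -35.57, grad_y = 2*7*-3.4778 = -48.6892
  x_1 = -3.557 - 0.05*-35.57 = -1.7785
  y_1 = -3.4778 - 0.05*-48.6892 = -1.0433
Step 2: grad_x = 2*5*-1.7785 = -17.785, grad_y = 2*7*-1.0433 = -14.6068
  x_2 = -1.7785 - 0.05*-17.785 = -0.8893
  y_2 = -1.0433 - 0.05*-14.6068 = -0.313
Step 3: grad_x = 2*5*-0.8893 = -8.8925, grad_y = 2*7*-0.313 = -4.382
  x_3 = -0.8893 - 0.05*-8.8925 = -0.4446
  y_3 = -0.313 - 0.05*-4.382 = -0.0939
f(-0.4446, -0.0939) = 5*(-0.4446)^2 + 7*(-0.0939)^2 = 1.0502


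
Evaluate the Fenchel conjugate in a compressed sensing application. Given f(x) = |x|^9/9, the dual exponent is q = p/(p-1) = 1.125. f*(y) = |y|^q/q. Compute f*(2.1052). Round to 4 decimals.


The conjugate exponent q satisfies 1/p + 1/q = 1.
p = 9, so q = 9/(9 - 1) = 1.125
|y|^q = 2.1052^1.125 = 2.3105
f*(2.1052) = 2.3105 / 1.125 = 2.0538


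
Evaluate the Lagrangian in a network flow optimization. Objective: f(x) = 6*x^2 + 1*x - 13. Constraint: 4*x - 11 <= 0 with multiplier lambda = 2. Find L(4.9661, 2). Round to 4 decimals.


Step 1: Evaluate f(x).
f(4.9661) = 6*4.9661^2 + 1*4.9661 - 13 = 139.939
Step 2: Evaluate g(x).
g(4.9661) = 4*4.9661 - 11 = 8.8644
Step 3: Compute Lagrangian.
L = 139.939 + 2*8.8644 = 157.6678


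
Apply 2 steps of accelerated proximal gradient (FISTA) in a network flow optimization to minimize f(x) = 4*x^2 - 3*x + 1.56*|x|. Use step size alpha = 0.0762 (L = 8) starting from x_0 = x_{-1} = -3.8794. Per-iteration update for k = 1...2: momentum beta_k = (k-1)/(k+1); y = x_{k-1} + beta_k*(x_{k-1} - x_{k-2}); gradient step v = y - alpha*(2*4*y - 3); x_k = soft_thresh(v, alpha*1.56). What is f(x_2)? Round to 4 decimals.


FISTA on f(x) = 4*x^2 - 3*x + 1.56*|x|
L = 8, alpha = 0.0762
Iteration 1: beta = 0.0, y = -3.8794 + 0.0*(-3.8794 + 3.8794) = -3.8794
  grad(y) = -34.0352, v = y - alpha*grad = -1.2859
  prox(v) = soft_thresh(-1.2859, 0.1189) = -1.167
Iteration 2: beta = 0.3333, y = -1.167 + 0.3333*(-1.167 + 3.8794) = -0.2629
  grad(y) = -5.1034, v = y - alpha*grad = 0.126
  prox(v) = soft_thresh(0.126, 0.1189) = 0.0071
f(x_2) = 4*0.0071^2 - 3*0.0071 + 1.56*|0.0071| = -0.01


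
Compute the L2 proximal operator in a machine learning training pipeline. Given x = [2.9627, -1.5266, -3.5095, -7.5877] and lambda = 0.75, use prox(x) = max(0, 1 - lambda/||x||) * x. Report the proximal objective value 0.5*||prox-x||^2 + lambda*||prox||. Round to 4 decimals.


Step 1: Compute ||x||.
||x|| = 8.9999
Step 2: Compute scaling factor.
scale = max(0, 1 - 0.75/8.9999) = 0.9167
Step 3: prox(x) = [2.7158, -1.3994, -3.217, -6.9554]
||prox(x)|| = 8.2499
Step 4: Proximal objective.
0.5*||prox-x||^2 = 0.2813
lambda*||prox|| = 6.1874
Total = 6.4687


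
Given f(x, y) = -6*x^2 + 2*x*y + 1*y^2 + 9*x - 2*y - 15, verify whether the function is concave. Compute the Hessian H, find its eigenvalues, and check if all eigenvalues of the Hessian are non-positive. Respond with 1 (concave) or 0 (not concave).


The Hessian of f(x,y) = -6*x^2 + 2*x*y + 1*y^2 + 9*x - 2*y - 15 is:
H = [[-12, 2], [2, 2]]
Trace = -12 + 2 = -10
Determinant = -12*2 - (2)^2 = -28
Discriminant = (-10)^2 - 4*-28 = 212.0
Eigenvalues: lambda_1 = -12.2801, lambda_2 = 2.2801
The function is not concave.

0


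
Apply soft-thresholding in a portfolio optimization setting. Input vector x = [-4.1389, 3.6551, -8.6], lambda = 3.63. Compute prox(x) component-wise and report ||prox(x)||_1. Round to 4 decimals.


Soft-thresholding with lambda = 3.63:
prox(-4.1389) = sign(-4.1389)*max(|-4.1389| - 3.63, 0) = -0.5089
prox(3.6551) = sign(3.6551)*max(|3.6551| - 3.63, 0) = 0.0251
prox(-8.6) = sign(-8.6)*max(|-8.6| - 3.63, 0) = -4.97
prox(x) = [-0.5089, 0.0251, -4.97]
||prox(x)||_1 = 0.5089 + 0.0251 + 4.97 = 5.504


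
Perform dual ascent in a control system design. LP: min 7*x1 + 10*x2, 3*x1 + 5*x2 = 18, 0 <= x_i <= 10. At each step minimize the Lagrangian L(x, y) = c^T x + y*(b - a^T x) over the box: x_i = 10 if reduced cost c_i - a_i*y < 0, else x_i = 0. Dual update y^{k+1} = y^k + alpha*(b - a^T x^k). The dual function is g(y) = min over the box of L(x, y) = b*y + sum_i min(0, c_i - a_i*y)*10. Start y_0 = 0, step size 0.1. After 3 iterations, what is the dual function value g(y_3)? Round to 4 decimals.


Dual ascent for LP: min 7*x1 + 10*x2, 3*x1 + 5*x2 = 18, 0 <= x_i <= 10
Step 1: y^k = 0.0, reduced costs: (7.0, 10.0)
  x^k = (0.0, 0.0), subgradient = b - a^T x = 18.0
  y^{k+1} = 0.0 + 0.1*18.0 = 1.8
Step 2: y^k = 1.8, reduced costs: (1.6, 1.0)
  x^k = (0.0, 0.0), subgradient = b - a^T x = 18.0
  y^{k+1} = 1.8 + 0.1*18.0 = 3.6
Step 3: y^k = 3.6, reduced costs: (-3.8, -8.0)
  x^k = (10.0, 10.0), subgradient = b - a^T x = -62.0
  y^{k+1} = 3.6 + 0.1*-62.0 = -2.6
Dual objective at y_3 = -2.6: reduced costs (14.8, 23.0), box minimizer x = (0.0, 0.0)
g(y_3) = b*y + (c1 - a1*y)*x1 + (c2 - a2*y)*x2 = 18*(-2.6) + 14.8*0.0 + 23.0*0.0 = -46.8 + 0.0 + 0.0 = -46.8


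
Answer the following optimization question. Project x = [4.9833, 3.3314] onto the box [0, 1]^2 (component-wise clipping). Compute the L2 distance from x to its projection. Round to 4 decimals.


Project each component onto [0, 1].
clip(4.9833) = 1.0, clip(3.3314) = 1.0
Projection = [1.0, 1.0]
Squared diffs: [15.8667, 5.4354]
Distance = sqrt(21.3021) = 4.6154


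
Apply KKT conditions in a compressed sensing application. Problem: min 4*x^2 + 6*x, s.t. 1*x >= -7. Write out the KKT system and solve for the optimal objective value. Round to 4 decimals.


Step 1: Try lambda = 0 (constraint inactive).
Stationarity: 2*4*x + 6 = 0
x* = -6/(2*4) = -0.75
Check constraint: 1*-0.75 = -0.75 >= -7 -- satisfied.
Step 2: Compute optimal value.
f(x*) = 4*(-0.75)^2 + 6*(-0.75) = -2.25


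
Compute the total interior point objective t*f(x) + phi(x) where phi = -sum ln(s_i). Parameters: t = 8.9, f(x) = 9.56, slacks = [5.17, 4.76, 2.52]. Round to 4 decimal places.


Step 1: Compute log-barrier.
ln values: [1.6429, 1.5602, 0.9243]
phi = -(1.6429 + 1.5602 + 0.9243) = -4.1274
Step 2: Compute augmented objective.
t*f(x) = 8.9*9.56 = 85.084
Total = 85.084 - 4.1274 = 80.9566


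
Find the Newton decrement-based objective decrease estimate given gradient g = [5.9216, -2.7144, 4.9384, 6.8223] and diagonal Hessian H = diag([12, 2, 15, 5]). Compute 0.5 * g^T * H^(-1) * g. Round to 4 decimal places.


Step 1: H is diagonal, so H^(-1) * g = [0.4935, -1.3572, 0.3292, 1.3645].
Step 2: g^T H^(-1) g = sum_i g_i^2 / H_ii
  = (5.9216)^2/12 + (-2.7144)^2/2 + (4.9384)^2/15 + (6.8223)^2/5
  = 2.9221 + 3.684 + 1.6259 + 9.3088 = 17.5407
Step 3: Objective decrease = 0.5 * g^T H^(-1) g = 8.7704


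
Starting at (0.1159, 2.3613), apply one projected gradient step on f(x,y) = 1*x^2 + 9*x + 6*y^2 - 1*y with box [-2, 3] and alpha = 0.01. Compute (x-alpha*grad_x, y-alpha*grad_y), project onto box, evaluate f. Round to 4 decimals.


Step 1: Compute gradient at (0.1159, 2.3613).
grad_x = 2*1*0.1159 + 9 = 9.2318
grad_y = 2*6*2.3613 - 1 = 27.3356
Step 2: Gradient step.
x_raw = 0.1159 - 0.01*9.2318 = 0.0236
y_raw = 2.3613 - 0.01*27.3356 = 2.0879
Step 3: Project onto [-2, 3].
x_proj = clip(0.0236) = 0.0236
y_proj = clip(2.0879) = 2.0879
Step 4: Evaluate f.
f(0.0236, 2.0879) = 24.2819


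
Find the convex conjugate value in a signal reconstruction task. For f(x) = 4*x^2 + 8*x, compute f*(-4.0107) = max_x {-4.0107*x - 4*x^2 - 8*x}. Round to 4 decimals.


f*(y) = sup_x {y*x - a*x^2 - b*x} = sup_x {(y-b)*x - a*x^2}
FOC: (y - b) - 2a*x = 0 => x* = (y - b)/(2a)
x* = (-4.0107 - 8)/(2*4) = -1.5013
f*(-4.0107) = (y-b)^2/(4a) = (-4.0107 - 8)^2/(4*4)
= 144.2569/16 = 9.0161


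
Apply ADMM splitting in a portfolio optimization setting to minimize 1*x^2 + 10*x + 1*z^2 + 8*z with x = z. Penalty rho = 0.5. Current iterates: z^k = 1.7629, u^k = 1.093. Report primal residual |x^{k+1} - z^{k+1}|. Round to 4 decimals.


ADMM iteration with rho = 0.5, z^k = 1.7629, u^k = 1.093
Step 1: x-update.
Minimize 1*x^2 + 10*x + (0.5/2)*(x - 1.7629 + 1.093)^2
FOC: (2*1 + 0.5)*x = -10 + 0.5*(1.7629 - 1.093)
x^{k+1} = -3.866
Step 2: z-update.
Minimize 1*z^2 + 8*z + (0.5/2)*(-3.866 - z + 1.093)^2
FOC: (2*1 + 0.5)*z = -8 + 0.5*(-3.866 + 1.093)
z^{k+1} = -3.7546
Step 3: u-update.
u^{k+1} = 1.093 - 3.866 + 3.7546 = 0.9816
Step 4: Primal residual = |-3.866 + 3.7546| = 0.1114


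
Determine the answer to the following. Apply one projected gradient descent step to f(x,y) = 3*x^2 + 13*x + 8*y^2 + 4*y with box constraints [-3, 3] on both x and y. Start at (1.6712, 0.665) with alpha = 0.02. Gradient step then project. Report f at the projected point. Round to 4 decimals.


Step 1: Compute gradient at (1.6712, 0.665).
grad_x = 2*3*1.6712 + 13 = 23.0272
grad_y = 2*8*0.665 + 4 = 14.64
Step 2: Gradient step.
x_raw = 1.6712 - 0.02*23.0272 = 1.2107
y_raw = 0.665 - 0.02*14.64 = 0.3722
Step 3: Project onto [-3, 3].
x_proj = clip(1.2107) = 1.2107
y_proj = clip(0.3722) = 0.3722
Step 4: Evaluate f.
f(1.2107, 0.3722) = 22.7327


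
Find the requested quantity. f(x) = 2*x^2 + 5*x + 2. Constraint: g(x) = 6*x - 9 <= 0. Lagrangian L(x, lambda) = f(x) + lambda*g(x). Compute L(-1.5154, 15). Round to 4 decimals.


Step 1: Evaluate f(x).
f(-1.5154) = 2*(-1.5154)^2 + 5*(-1.5154) + 2 = -0.9841
Step 2: Evaluate g(x).
g(-1.5154) = 6*-1.5154 - 9 = -18.0924
Step 3: Compute Lagrangian.
L = -0.9841 + 15*-18.0924 = -272.3701


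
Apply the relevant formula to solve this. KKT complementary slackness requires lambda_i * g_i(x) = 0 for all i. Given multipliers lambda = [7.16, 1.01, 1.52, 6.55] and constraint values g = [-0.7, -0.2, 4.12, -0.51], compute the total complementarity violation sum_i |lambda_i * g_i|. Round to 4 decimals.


KKT complementary slackness check:
lambda_1 * g_1 = 7.16 * -0.7 = -5.012
lambda_2 * g_2 = 1.01 * -0.2 = -0.202
lambda_3 * g_3 = 1.52 * 4.12 = 6.2624
lambda_4 * g_4 = 6.55 * -0.51 = -3.3405
Total violation = 5.012 + 0.202 + 6.2624 + 3.3405 = 14.8169


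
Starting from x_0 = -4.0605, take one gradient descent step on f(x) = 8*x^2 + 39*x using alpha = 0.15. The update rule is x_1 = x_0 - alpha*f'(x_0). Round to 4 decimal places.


We compute the gradient at x_0 and apply the update.
f'(x) = 16*x + 39
f'(-4.0605) = 16*-4.0605 + 39 = -25.968
x_1 = -4.0605 - 0.15*-25.968 = -0.1653


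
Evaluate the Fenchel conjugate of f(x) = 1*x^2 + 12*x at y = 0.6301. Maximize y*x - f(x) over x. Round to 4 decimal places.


f*(y) = sup_x {y*x - a*x^2 - b*x} = sup_x {(y-b)*x - a*x^2}
FOC: (y - b) - 2a*x = 0 => x* = (y - b)/(2a)
x* = (0.6301 - 12)/(2*1) = -5.685
f*(0.6301) = (y-b)^2/(4a) = (0.6301 - 12)^2/(4*1)
= 129.2746/4 = 32.3187


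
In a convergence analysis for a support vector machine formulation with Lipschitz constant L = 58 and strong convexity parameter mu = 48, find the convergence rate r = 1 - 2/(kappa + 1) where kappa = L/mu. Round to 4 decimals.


Step 1: Compute the condition number.
kappa = L/mu = 58/48 = 1.2083
Step 2: Compute the convergence rate.
r = 1 - 2/(kappa + 1) = 1 - 2*mu/(L + mu) = (L - mu)/(L + mu) = 10/106 = 0.0943


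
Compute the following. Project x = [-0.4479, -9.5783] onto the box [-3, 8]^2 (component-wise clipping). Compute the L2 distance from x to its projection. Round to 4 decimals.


Project each component onto [-3, 8].
clip(-0.4479) = -0.4479, clip(-9.5783) = -3.0
Projection = [-0.4479, -3.0]
Squared diffs: [0.0, 43.274]
Distance = sqrt(43.274) = 6.5783


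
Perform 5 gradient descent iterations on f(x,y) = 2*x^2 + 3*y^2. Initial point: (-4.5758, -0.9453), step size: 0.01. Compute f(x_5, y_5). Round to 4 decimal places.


Gradient descent on f(x,y) = 2*x^2 + 3*y^2.
Starting point: (-4.5758, -0.9453), alpha = 0.01
Step 1: grad_x = 2*2*-4.5758 = -18.3032, grad_y = 2*3*-0.9453 = -5.6718
  x_1 = -4.5758 - 0.01*-18.3032 = -4.3928
  y_1 = -0.9453 - 0.01*-5.6718 = -0.8886
Step 2: grad_x = 2*2*-4.3928 = -17.5711, grad_y = 2*3*-0.8886 = -5.3315
  x_2 = -4.3928 - 0.01*-17.5711 = -4.2171
  y_2 = -0.8886 - 0.01*-5.3315 = -0.8353
Step 3: grad_x = 2*2*-4.2171 = -16.8682, grad_y = 2*3*-0.8353 = -5.0116
  x_3 = -4.2171 - 0.01*-16.8682 = -4.0484
  y_3 = -0.8353 - 0.01*-5.0116 = -0.7852
Step 4: grad_x = 2*2*-4.0484 = -16.1935, grad_y = 2*3*-0.7852 = -4.7109
  x_4 = -4.0484 - 0.01*-16.1935 = -3.8864
  y_4 = -0.7852 - 0.01*-4.7109 = -0.738
Step 5: grad_x = 2*2*-3.8864 = -15.5458, grad_y = 2*3*-0.738 = -4.4283
  x_5 = -3.8864 - 0.01*-15.5458 = -3.731
  y_5 = -0.738 - 0.01*-4.4283 = -0.6938
f(-3.731, -0.6938) = 2*(-3.731)^2 + 3*(-0.6938)^2 = 29.2844


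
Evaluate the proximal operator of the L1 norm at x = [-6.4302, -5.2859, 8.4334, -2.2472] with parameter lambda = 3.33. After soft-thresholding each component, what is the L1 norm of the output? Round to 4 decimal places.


Soft-thresholding with lambda = 3.33:
prox(-6.4302) = sign(-6.4302)*max(|-6.4302| - 3.33, 0) = -3.1002
prox(-5.2859) = sign(-5.2859)*max(|-5.2859| - 3.33, 0) = -1.9559
prox(8.4334) = sign(8.4334)*max(|8.4334| - 3.33, 0) = 5.1034
prox(-2.2472) = sign(-2.2472)*max(|-2.2472| - 3.33, 0) = 0.0
prox(x) = [-3.1002, -1.9559, 5.1034, 0.0]
||prox(x)||_1 = 3.1002 + 1.9559 + 5.1034 + 0.0 = 10.1595


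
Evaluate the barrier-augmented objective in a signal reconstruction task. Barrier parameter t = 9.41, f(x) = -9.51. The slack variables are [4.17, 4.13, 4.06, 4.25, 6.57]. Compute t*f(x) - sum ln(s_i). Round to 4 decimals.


Step 1: Compute log-barrier.
ln values: [1.4279, 1.4183, 1.4012, 1.4469, 1.8825]
phi = -(1.4279 + 1.4183 + 1.4012 + 1.4469 + 1.8825) = -7.5768
Step 2: Compute augmented objective.
t*f(x) = 9.41*-9.51 = -89.4891
Total = -89.4891 - 7.5768 = -97.0659


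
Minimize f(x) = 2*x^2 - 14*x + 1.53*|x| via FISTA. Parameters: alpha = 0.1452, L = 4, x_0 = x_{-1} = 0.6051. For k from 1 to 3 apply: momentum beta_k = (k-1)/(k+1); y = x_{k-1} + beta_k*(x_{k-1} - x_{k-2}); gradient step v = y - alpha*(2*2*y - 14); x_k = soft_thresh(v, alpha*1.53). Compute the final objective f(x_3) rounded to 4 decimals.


FISTA on f(x) = 2*x^2 - 14*x + 1.53*|x|
L = 4, alpha = 0.1452
Iteration 1: beta = 0.0, y = 0.6051 + 0.0*(0.6051 - 0.6051) = 0.6051
  grad(y) = -11.5796, v = y - alpha*grad = 2.2865
  prox(v) = soft_thresh(2.2865, 0.2222) = 2.0643
Iteration 2: beta = 0.3333, y = 2.0643 + 0.3333*(2.0643 - 0.6051) = 2.5507
  grad(y) = -3.7972, v = y - alpha*grad = 3.1021
  prox(v) = soft_thresh(3.1021, 0.2222) = 2.8799
Iteration 3: beta = 0.5, y = 2.8799 + 0.5*(2.8799 - 2.0643) = 3.2877
  grad(y) = -0.8492, v = y - alpha*grad = 3.411
  prox(v) = soft_thresh(3.411, 0.2222) = 3.1888
f(x_3) = 2*3.1888^2 - 14*3.1888 + 1.53*|3.1888| = -19.4274


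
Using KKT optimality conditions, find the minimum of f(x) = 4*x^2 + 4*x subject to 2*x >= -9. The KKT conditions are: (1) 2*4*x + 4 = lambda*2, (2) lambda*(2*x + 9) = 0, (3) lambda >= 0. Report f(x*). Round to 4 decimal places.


Step 1: Try lambda = 0 (constraint inactive).
Stationarity: 2*4*x + 4 = 0
x* = -4/(2*4) = -0.5
Check constraint: 2*-0.5 = -1.0 >= -9 -- satisfied.
Step 2: Compute optimal value.
f(x*) = 4*(-0.5)^2 + 4*(-0.5) = -1.0


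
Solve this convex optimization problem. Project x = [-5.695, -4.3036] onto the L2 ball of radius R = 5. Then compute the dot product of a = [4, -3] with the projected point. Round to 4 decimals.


Step 1: Compute ||x|| (intermediates to 6 decimals).
||x|| = sqrt((-5.695)^2 + (-4.3036)^2) = 7.138207
Step 2: Project.
Since ||x|| > R, scale = R/||x|| = 5/7.138207 = 0.700456, proj(x) = scale * x
proj(x) = [-3.989097, -3.014482]
Step 3: Dot product.
a^T * proj(x) = 4*(-3.989097) - 3*(-3.014482) = -6.9129


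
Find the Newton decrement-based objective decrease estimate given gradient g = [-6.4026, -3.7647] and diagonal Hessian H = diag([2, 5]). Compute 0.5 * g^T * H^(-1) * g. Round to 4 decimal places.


Step 1: H is diagonal, so H^(-1) * g = [-3.2013, -0.7529].
Step 2: g^T H^(-1) g = sum_i g_i^2 / H_ii
  = (-6.4026)^2/2 + (-3.7647)^2/5
  = 20.4966 + 2.8346 = 23.3312
Step 3: Objective decrease = 0.5 * g^T H^(-1) g = 11.6656


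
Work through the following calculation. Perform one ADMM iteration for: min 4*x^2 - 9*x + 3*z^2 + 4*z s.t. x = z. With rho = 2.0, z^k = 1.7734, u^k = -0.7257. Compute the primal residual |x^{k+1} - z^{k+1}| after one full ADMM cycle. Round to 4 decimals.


ADMM iteration with rho = 2.0, z^k = 1.7734, u^k = -0.7257
Step 1: x-update.
Minimize 4*x^2 - 9*x + (2.0/2)*(x - 1.7734 - 0.7257)^2
FOC: (2*4 + 2.0)*x = 9 + 2.0*(1.7734 + 0.7257)
x^{k+1} = 1.3998
Step 2: z-update.
Minimize 3*z^2 + 4*z + (2.0/2)*(1.3998 - z - 0.7257)^2
FOC: (2*3 + 2.0)*z = -4 + 2.0*(1.3998 - 0.7257)
z^{k+1} = -0.3315
Step 3: u-update.
u^{k+1} = -0.7257 + 1.3998 + 0.3315 = 1.0056
Step 4: Primal residual = |1.3998 + 0.3315| = 1.7313


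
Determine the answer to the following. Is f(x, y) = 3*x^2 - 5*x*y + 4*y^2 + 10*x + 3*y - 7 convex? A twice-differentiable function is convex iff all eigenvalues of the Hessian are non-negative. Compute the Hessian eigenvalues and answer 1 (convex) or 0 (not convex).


The Hessian of f(x,y) = 3*x^2 - 5*x*y + 4*y^2 + 10*x + 3*y - 7 is:
H = [[6, -5], [-5, 8]]
Trace = 6 + 8 = 14
Determinant = 6*8 - (-5)^2 = 23
Discriminant = (14)^2 - 4*23 = 104.0
Eigenvalues: lambda_1 = 1.901, lambda_2 = 12.099
The function is convex.

1


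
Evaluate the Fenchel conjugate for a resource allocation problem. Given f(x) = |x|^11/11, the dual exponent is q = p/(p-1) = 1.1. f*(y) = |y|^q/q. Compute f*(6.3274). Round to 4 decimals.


The conjugate exponent q satisfies 1/p + 1/q = 1.
p = 11, so q = 11/(11 - 1) = 1.1
|y|^q = 6.3274^1.1 = 7.6094
f*(6.3274) = 7.6094 / 1.1 = 6.9176


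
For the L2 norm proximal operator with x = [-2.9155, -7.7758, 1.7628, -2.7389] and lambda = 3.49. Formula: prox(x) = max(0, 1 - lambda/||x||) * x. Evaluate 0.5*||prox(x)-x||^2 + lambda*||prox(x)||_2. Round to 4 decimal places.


Step 1: Compute ||x||.
||x|| = 8.9203
Step 2: Compute scaling factor.
scale = max(0, 1 - 3.49/8.9203) = 0.6088
Step 3: prox(x) = [-1.7748, -4.7336, 1.0731, -1.6673]
||prox(x)|| = 5.4303
Step 4: Proximal objective.
0.5*||prox-x||^2 = 6.0901
lambda*||prox|| = 18.9517
Total = 25.0419


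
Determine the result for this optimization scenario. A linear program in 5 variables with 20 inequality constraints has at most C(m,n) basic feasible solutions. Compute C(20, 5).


Each vertex corresponds to some choice of n active constraints out of m, so the number of vertices is at most C(m, n) = m! / (n!(m-n)!).
m = 20, n = 5
Numerator: 20 * 19 * 18 * 17 * 16
Denominator: 5! = 120
C(20, 5) = 15504


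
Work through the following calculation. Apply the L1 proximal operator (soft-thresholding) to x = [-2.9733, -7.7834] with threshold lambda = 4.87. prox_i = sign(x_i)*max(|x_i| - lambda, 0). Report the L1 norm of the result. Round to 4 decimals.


Soft-thresholding with lambda = 4.87:
prox(-2.9733) = sign(-2.9733)*max(|-2.9733| - 4.87, 0) = 0.0
prox(-7.7834) = sign(-7.7834)*max(|-7.7834| - 4.87, 0) = -2.9134
prox(x) = [0.0, -2.9134]
||prox(x)||_1 = 0.0 + 2.9134 = 2.9134


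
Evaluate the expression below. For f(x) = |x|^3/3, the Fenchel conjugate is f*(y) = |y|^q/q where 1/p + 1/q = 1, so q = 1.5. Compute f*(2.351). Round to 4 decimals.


The conjugate exponent q satisfies 1/p + 1/q = 1.
p = 3, so q = 3/(3 - 1) = 1.5
|y|^q = 2.351^1.5 = 3.6048
f*(2.351) = 3.6048 / 1.5 = 2.4032


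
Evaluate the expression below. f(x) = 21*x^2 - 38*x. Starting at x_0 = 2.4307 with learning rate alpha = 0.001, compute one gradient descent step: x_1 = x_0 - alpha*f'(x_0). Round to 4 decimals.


We compute the gradient at x_0 and apply the update.
f'(x) = 42*x - 38
f'(2.4307) = 42*2.4307 - 38 = 64.0894
x_1 = 2.4307 - 0.001*64.0894 = 2.3666


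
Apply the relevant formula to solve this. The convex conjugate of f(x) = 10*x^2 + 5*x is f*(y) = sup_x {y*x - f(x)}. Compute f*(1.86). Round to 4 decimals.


f*(y) = sup_x {y*x - a*x^2 - b*x} = sup_x {(y-b)*x - a*x^2}
FOC: (y - b) - 2a*x = 0 => x* = (y - b)/(2a)
x* = (1.86 - 5)/(2*10) = -0.157
f*(1.86) = (y-b)^2/(4a) = (1.86 - 5)^2/(4*10)
= 9.8596/40 = 0.2465


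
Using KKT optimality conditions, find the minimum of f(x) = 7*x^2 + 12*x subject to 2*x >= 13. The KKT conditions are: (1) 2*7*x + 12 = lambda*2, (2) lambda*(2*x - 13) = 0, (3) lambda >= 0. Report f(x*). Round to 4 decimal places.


Step 1: Try lambda = 0 (constraint inactive).
x_unc = -12/(2*7) = -0.8571
Check: 2*-0.8571 = -1.7142 < 13 -- violated!
Step 2: Constraint must be active: 2*x = 13
x* = 13/2 = 6.5
lambda = (2*7*6.5 + 12)/2 = 51.5
Step 3: Compute optimal value.
f(x*) = 7*6.5^2 + 12*6.5 = 373.75


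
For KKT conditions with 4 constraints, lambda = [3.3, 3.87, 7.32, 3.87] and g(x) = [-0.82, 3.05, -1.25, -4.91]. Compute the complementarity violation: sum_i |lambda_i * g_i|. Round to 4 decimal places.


KKT complementary slackness check:
lambda_1 * g_1 = 3.3 * -0.82 = -2.706
lambda_2 * g_2 = 3.87 * 3.05 = 11.8035
lambda_3 * g_3 = 7.32 * -1.25 = -9.15
lambda_4 * g_4 = 3.87 * -4.91 = -19.0017
Total violation = 2.706 + 11.8035 + 9.15 + 19.0017 = 42.6612


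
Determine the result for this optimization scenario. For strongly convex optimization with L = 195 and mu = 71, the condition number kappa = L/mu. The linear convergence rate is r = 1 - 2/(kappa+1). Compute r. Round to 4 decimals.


Step 1: Compute the condition number.
kappa = L/mu = 195/71 = 2.7465
Step 2: Compute the convergence rate.
r = 1 - 2/(kappa + 1) = 1 - 2*mu/(L + mu) = (L - mu)/(L + mu) = 124/266 = 0.4662


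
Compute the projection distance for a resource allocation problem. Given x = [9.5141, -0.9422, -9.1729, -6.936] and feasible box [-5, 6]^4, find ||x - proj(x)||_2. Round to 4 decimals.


Project each component onto [-5, 6].
clip(9.5141) = 6.0, clip(-0.9422) = -0.9422, clip(-9.1729) = -5.0, clip(-6.936) = -5.0
Projection = [6.0, -0.9422, -5.0, -5.0]
Squared diffs: [12.3489, 0.0, 17.4131, 3.7481]
Distance = sqrt(33.5101) = 5.7888
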